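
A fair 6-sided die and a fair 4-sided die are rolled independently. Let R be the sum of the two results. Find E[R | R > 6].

8

P(R > 6) = 5/12.
Σ over the event: 7·1/6 + 8·1/8 + 9·1/12 + 10·1/24 = 10/3.
E[R | R > 6] = (10/3) / (5/12) = 8.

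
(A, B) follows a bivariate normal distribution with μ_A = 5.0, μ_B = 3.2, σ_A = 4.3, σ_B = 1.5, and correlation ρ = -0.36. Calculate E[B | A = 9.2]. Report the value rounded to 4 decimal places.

For a bivariate normal, E[B | A=x] = μ_B + ρ·(σ_B/σ_A)·(x − μ_A).
E[B | A=9.2] = 3.2 + (-0.36)·(1.5/4.3)·(9.2 − (5.0)) = 3.2 + (-0.12558)·(4.2) = 2.6726.

2.6726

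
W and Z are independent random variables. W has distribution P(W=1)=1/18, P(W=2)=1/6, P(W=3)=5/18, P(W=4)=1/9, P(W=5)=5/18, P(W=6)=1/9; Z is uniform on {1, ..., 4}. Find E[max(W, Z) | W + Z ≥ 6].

219/47

P(W + Z ≥ 6) = 47/72.
Summing max(W,Z)·P(x,y) over outcomes with W + Z ≥ 6 gives 73/24.
E[max(W, Z) | W + Z ≥ 6] = (73/24) / (47/72) = 219/47.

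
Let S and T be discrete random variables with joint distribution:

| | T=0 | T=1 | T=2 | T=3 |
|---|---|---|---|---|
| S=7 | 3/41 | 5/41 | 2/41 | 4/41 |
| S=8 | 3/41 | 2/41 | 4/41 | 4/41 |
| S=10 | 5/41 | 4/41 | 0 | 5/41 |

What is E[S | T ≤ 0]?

95/11

P(T ≤ 0) = 11/41.
Σ S·P over the event = 7·(3/41) + 8·(3/41) + 10·(5/41) = 95/41.
E[S | T ≤ 0] = (95/41) / (11/41) = 95/11.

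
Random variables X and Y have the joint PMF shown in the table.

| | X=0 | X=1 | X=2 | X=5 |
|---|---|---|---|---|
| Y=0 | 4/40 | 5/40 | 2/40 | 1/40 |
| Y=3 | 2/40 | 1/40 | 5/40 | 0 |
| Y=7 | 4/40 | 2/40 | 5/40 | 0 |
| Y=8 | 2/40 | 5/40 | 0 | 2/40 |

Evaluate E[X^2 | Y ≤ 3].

P(Y ≤ 3) = 1/2.
Σ X^2·P over the event = 0·(4/40) + 0·(2/40) + 1·(5/40) + 1·(1/40) + 4·(2/40) + 4·(5/40) + 25·(1/40) = 59/40.
E[X^2 | Y ≤ 3] = (59/40) / (1/2) = 59/20.

59/20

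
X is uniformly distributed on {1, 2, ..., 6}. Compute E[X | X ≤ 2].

3/2

Given X ≤ 2, X is equally likely to be any of {1, 2}.
E[X | X ≤ 2] = (1 + 2) / 2 = 3/2.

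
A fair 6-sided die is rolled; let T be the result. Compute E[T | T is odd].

3

Given T is odd, T is equally likely to be any of {1, 3, 5}.
E[T | T is odd] = (1 + 3 + 5) / 3 = 3.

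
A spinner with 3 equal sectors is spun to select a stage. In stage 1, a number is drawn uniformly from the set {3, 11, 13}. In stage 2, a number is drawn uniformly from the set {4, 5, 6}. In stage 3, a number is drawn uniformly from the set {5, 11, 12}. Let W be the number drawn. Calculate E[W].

70/9

E[W | stage 1] = (3+11+13)/3 = 9.
E[W | stage 2] = (4+5+6)/3 = 5.
E[W | stage 3] = (5+11+12)/3 = 28/3.
By the law of total expectation,
E[W] = (1/3)·(9) + (1/3)·(5) + (1/3)·(28/3) = 70/9.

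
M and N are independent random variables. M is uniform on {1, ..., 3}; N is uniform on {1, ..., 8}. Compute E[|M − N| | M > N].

Outcomes with M > N: (2,1), (3,1), (3,2), each with probability 1/24.
E[|M − N| | M > N] = (1 + 2 + 1) / 3 = 4/3.

4/3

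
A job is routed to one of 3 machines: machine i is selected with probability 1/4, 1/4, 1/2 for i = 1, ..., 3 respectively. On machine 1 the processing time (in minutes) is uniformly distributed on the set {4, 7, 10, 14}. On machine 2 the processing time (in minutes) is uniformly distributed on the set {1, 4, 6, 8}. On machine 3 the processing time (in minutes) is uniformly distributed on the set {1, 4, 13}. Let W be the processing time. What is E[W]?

E[W | machine 1] = (4+7+10+14)/4 = 35/4.
E[W | machine 2] = (1+4+6+8)/4 = 19/4.
E[W | machine 3] = (1+4+13)/3 = 6.
E[W] = (1/4)·(35/4) + (1/4)·(19/4) + (1/2)·(6) = 51/8.

51/8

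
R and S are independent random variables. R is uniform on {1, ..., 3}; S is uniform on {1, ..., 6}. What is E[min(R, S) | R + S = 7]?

P(R + S = 7) = 1/6.
Summing min(R,S)·P(x,y) over outcomes with R + S = 7 gives 1/3.
E[min(R, S) | R + S = 7] = (1/3) / (1/6) = 2.

2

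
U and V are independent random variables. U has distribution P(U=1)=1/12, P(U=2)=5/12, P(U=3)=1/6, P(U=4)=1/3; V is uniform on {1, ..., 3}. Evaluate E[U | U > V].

P(U > V) = 7/12.
Summing U·P(x,y) over outcomes with U > V gives 35/18.
E[U | U > V] = (35/18) / (7/12) = 10/3.

10/3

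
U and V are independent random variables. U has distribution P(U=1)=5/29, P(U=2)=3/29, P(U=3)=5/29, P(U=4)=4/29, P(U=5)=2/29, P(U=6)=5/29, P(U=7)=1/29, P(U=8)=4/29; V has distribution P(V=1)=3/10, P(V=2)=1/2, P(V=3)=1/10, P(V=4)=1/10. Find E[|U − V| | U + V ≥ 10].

P(U + V ≥ 10) = 7/58.
Summing |U−V|·P(x,y) over outcomes with U + V ≥ 10 gives 173/290.
E[|U − V| | U + V ≥ 10] = (173/290) / (7/58) = 173/35.

173/35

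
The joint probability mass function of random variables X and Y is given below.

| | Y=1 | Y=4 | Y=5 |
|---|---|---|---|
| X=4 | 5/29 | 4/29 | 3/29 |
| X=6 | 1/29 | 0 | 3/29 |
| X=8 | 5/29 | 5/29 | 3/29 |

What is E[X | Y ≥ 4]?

P(Y ≥ 4) = 18/29.
Σ X·P over the event = 4·(4/29) + 4·(3/29) + 6·(3/29) + 8·(5/29) + 8·(3/29) = 110/29.
E[X | Y ≥ 4] = (110/29) / (18/29) = 55/9.

55/9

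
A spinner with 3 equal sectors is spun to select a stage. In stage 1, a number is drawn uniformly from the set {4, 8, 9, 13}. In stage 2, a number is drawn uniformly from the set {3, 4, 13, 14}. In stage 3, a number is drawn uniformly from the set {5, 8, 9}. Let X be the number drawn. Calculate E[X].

E[X | stage 1] = (4+8+9+13)/4 = 17/2.
E[X | stage 2] = (3+4+13+14)/4 = 17/2.
E[X | stage 3] = (5+8+9)/3 = 22/3.
By the law of total expectation,
E[X] = (1/3)·(17/2) + (1/3)·(17/2) + (1/3)·(22/3) = 73/9.

73/9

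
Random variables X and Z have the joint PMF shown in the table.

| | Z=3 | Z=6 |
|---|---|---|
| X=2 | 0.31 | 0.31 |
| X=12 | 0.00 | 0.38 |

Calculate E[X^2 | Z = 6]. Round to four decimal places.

P(Z = 6) = 0.69.
Summing X^2·P(X=x,Z=y) over the conditioning event gives 55.96.
E[X^2 | Z = 6] = (55.96) / (0.69) = 81.1014.

81.1014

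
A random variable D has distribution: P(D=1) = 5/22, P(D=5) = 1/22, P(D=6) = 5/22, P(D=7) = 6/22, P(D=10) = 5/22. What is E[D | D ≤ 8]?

P(D ≤ 8) = 17/22.
Σ over the event: 1·5/22 + 5·1/22 + 6·5/22 + 7·3/11 = 41/11.
E[D | D ≤ 8] = (41/11) / (17/22) = 82/17.

82/17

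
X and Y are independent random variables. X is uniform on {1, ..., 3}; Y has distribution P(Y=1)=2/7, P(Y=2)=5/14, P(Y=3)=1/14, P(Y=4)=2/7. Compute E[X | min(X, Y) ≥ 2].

5/2

P(min(X, Y) ≥ 2) = 10/21.
Summing X·P(x,y) over outcomes with min(X, Y) ≥ 2 gives 25/21.
E[X | min(X, Y) ≥ 2] = (25/21) / (10/21) = 5/2.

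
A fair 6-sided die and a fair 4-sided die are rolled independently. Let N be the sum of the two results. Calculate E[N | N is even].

6

P(N is even) = 1/2.
Σ over the event: 2·1/24 + 4·1/8 + 6·1/6 + 8·1/8 + 10·1/24 = 3.
E[N | N is even] = (3) / (1/2) = 6.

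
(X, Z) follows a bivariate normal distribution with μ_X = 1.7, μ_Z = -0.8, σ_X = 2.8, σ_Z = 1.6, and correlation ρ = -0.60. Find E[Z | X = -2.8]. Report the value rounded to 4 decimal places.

0.7429

The regression of Z on X has slope ρ·σ_Z/σ_X and passes through (μ_X, μ_Z).
E[Z | X=-2.8] = -0.8 + (-0.60)·(1.6/2.8)·(-2.8 − (1.7)) = -0.8 + (-0.34286)·(-4.5) = 0.7429.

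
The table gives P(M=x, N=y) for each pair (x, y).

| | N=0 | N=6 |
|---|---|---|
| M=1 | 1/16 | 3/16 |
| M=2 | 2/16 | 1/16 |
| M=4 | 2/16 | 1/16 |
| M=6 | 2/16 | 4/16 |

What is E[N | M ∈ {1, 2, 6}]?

P(M ∈ {1, 2, 6}) = 13/16.
Σ N·P over the event = 0·(1/16) + 6·(3/16) + 0·(2/16) + 6·(1/16) + 0·(2/16) + 6·(4/16) = 3.
E[N | M ∈ {1, 2, 6}] = (3) / (13/16) = 48/13.

48/13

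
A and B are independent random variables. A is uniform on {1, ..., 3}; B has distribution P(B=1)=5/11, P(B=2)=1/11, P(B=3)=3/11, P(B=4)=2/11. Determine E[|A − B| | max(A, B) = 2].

6/7

P(max(A, B) = 2) = 7/33.
Summing |A−B|·P(x,y) over outcomes with max(A, B) = 2 gives 2/11.
E[|A − B| | max(A, B) = 2] = (2/11) / (7/33) = 6/7.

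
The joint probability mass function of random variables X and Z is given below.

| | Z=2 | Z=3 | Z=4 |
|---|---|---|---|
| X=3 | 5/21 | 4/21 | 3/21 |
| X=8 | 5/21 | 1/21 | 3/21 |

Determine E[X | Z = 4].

11/2

P(Z = 4) = 2/7.
Σ X·P over the event = 3·(3/21) + 8·(3/21) = 11/7.
E[X | Z = 4] = (11/7) / (2/7) = 11/2.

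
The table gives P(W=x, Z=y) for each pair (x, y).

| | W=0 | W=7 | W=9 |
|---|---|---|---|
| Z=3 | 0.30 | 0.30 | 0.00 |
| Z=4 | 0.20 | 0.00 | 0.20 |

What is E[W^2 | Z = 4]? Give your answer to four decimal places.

P(Z = 4) = 0.40.
Σ W^2·P over the event = 0·(0.20) + 81·(0.20) = 16.20.
E[W^2 | Z = 4] = (16.20) / (0.40) = 40.5000.

40.5000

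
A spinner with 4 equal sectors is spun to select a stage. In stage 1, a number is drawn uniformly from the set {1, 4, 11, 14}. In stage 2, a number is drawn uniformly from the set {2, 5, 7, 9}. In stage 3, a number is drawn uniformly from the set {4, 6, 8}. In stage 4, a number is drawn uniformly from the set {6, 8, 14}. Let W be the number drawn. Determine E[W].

E[W | stage 1] = (1+4+11+14)/4 = 15/2.
E[W | stage 2] = (2+5+7+9)/4 = 23/4.
E[W | stage 3] = (4+6+8)/3 = 6.
E[W | stage 4] = (6+8+14)/3 = 28/3.
By the law of total expectation,
E[W] = (1/4)·(15/2) + (1/4)·(23/4) + (1/4)·(6) + (1/4)·(28/3) = 343/48.

343/48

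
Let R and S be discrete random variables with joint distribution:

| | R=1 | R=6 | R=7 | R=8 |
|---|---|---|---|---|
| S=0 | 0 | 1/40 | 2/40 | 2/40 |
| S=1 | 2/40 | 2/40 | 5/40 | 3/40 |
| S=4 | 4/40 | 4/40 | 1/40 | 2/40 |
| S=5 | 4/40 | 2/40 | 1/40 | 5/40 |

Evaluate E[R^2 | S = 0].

P(S = 0) = 1/8.
Σ R^2·P over the event = 36·(1/40) + 49·(2/40) + 64·(2/40) = 131/20.
E[R^2 | S = 0] = (131/20) / (1/8) = 262/5.

262/5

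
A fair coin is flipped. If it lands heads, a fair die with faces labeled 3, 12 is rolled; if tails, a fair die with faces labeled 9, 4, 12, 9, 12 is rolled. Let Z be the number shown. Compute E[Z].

E[Z | heads] = (3+12)/2 = 15/2.
E[Z | tails] = (9+4+12+9+12)/5 = 46/5.
E[Z] = (1/2)·(15/2) + (1/2)·(46/5) = 167/20.

167/20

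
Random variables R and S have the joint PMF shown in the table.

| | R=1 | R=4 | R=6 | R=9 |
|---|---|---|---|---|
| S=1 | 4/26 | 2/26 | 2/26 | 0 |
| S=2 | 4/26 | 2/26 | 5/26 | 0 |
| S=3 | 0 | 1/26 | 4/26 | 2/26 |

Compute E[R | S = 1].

P(S = 1) = 4/13.
Σ R·P over the event = 1·(4/26) + 4·(2/26) + 6·(2/26) = 12/13.
E[R | S = 1] = (12/13) / (4/13) = 3.

3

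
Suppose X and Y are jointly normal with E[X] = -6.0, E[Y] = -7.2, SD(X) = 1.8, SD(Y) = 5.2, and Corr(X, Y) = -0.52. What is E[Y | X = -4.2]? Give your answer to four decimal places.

-9.9040

For a bivariate normal, E[Y | X=x] = μ_Y + ρ·(σ_Y/σ_X)·(x − μ_X).
E[Y | X=-4.2] = -7.2 + (-0.52)·(5.2/1.8)·(-4.2 − (-6.0)) = -7.2 + (-1.5022)·(1.8) = -9.9040.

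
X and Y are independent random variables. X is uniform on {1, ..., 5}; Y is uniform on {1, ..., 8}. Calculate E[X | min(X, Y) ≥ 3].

4

P(min(X, Y) ≥ 3) = 9/20.
Summing X·P(x,y) over outcomes with min(X, Y) ≥ 3 gives 9/5.
E[X | min(X, Y) ≥ 3] = (9/5) / (9/20) = 4.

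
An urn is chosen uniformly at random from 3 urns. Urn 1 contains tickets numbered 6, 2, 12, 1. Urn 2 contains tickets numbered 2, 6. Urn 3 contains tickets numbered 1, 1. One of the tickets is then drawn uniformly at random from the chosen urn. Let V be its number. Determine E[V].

41/12

E[V | urn 1] = (6+2+12+1)/4 = 21/4.
E[V | urn 2] = (2+6)/2 = 4.
E[V | urn 3] = (1+1)/2 = 1.
By the law of total expectation,
E[V] = (1/3)·(21/4) + (1/3)·(4) + (1/3)·(1) = 41/12.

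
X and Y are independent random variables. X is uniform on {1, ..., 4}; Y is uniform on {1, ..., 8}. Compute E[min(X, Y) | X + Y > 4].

P(X + Y > 4) = 13/16.
Summing min(X,Y)·P(x,y) over outcomes with X + Y > 4 gives 63/32.
E[min(X, Y) | X + Y > 4] = (63/32) / (13/16) = 63/26.

63/26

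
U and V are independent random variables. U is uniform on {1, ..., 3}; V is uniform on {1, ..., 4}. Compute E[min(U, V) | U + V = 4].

P(U + V = 4) = 1/4.
Summing min(U,V)·P(x,y) over outcomes with U + V = 4 gives 1/3.
E[min(U, V) | U + V = 4] = (1/3) / (1/4) = 4/3.

4/3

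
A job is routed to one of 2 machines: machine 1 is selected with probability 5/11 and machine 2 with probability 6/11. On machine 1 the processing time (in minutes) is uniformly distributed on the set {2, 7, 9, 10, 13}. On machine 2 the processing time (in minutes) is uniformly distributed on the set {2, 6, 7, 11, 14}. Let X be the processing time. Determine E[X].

E[X | machine 1] = (2+7+9+10+13)/5 = 41/5.
E[X | machine 2] = (2+6+7+11+14)/5 = 8.
By the law of total expectation,
E[X] = (5/11)·(41/5) + (6/11)·(8) = 89/11.

89/11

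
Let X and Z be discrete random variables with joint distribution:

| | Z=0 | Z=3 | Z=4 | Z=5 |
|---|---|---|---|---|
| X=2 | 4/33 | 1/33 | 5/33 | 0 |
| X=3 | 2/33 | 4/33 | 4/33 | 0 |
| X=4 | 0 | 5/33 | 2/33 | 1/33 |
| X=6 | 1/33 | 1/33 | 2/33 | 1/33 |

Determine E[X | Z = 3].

40/11

P(Z = 3) = 1/3.
Σ X·P over the event = 2·(1/33) + 3·(4/33) + 4·(5/33) + 6·(1/33) = 40/33.
E[X | Z = 3] = (40/33) / (1/3) = 40/11.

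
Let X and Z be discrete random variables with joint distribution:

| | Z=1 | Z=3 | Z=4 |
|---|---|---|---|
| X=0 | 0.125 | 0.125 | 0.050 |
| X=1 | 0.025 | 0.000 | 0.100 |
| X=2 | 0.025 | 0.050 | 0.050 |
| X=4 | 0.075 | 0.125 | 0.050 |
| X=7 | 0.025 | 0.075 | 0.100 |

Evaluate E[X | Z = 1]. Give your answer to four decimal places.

P(Z = 1) = 0.275.
Σ X·P over the event = 0·(0.125) + 1·(0.025) + 2·(0.025) + 4·(0.075) + 7·(0.025) = 0.550.
E[X | Z = 1] = (0.550) / (0.275) = 2.0000.

2.0000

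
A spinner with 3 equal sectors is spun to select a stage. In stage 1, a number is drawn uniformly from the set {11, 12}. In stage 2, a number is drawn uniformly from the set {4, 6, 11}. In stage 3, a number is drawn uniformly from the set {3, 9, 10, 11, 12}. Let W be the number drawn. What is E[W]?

E[W | stage 1] = (11+12)/2 = 23/2.
E[W | stage 2] = (4+6+11)/3 = 7.
E[W | stage 3] = (3+9+10+11+12)/5 = 9.
E[W] = (1/3)·(23/2) + (1/3)·(7) + (1/3)·(9) = 55/6.

55/6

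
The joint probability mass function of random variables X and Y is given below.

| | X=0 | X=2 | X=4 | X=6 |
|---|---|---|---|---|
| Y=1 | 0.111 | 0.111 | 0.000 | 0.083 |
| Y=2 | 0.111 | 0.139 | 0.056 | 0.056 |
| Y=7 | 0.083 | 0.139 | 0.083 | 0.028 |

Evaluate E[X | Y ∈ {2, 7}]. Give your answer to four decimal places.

P(Y ∈ {2, 7}) = 0.695.
Σ X·P over the event = 0·(0.111) + 0·(0.083) + 2·(0.139) + 2·(0.139) + 4·(0.056) + 4·(0.083) + 6·(0.056) + 6·(0.028) = 1.616.
E[X | Y ∈ {2, 7}] = (1.616) / (0.695) = 2.3252.

2.3252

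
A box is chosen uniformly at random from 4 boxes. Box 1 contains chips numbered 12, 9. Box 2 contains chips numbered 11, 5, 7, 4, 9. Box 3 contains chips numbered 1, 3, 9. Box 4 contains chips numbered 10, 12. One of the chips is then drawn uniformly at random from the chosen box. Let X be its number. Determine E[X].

E[X | box 1] = (12+9)/2 = 21/2.
E[X | box 2] = (11+5+7+4+9)/5 = 36/5.
E[X | box 3] = (1+3+9)/3 = 13/3.
E[X | box 4] = (10+12)/2 = 11.
By the law of total expectation,
E[X] = (1/4)·(21/2) + (1/4)·(36/5) + (1/4)·(13/3) + (1/4)·(11) = 991/120.

991/120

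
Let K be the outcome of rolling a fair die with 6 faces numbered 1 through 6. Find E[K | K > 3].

5

Given K > 3, K is equally likely to be any of {4, 5, 6}.
E[K | K > 3] = (4 + 5 + 6) / 3 = 5.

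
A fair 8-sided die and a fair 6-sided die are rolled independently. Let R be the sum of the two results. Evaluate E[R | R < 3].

2

P(R < 3) = 1/48.
Σ over the event: 2·1/48 = 1/24.
E[R | R < 3] = (1/24) / (1/48) = 2.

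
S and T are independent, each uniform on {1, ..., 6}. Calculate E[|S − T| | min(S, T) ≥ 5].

1/2

P(min(S, T) ≥ 5) = 1/9.
Summing |S−T|·P(x,y) over outcomes with min(S, T) ≥ 5 gives 1/18.
E[|S − T| | min(S, T) ≥ 5] = (1/18) / (1/9) = 1/2.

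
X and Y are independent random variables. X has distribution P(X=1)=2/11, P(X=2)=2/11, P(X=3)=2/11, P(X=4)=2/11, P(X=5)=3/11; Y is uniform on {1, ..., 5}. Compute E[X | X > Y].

P(X > Y) = 24/55.
Summing X·P(x,y) over outcomes with X > Y gives 20/11.
E[X | X > Y] = (20/11) / (24/55) = 25/6.

25/6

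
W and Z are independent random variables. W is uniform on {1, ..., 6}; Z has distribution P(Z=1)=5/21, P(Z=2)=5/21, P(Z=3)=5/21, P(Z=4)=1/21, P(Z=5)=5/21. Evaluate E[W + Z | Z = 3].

13/2

P(Z = 3) = 5/21.
Summing (W+Z)·P(x,y) over outcomes with Z = 3 gives 65/42.
E[W + Z | Z = 3] = (65/42) / (5/21) = 13/2.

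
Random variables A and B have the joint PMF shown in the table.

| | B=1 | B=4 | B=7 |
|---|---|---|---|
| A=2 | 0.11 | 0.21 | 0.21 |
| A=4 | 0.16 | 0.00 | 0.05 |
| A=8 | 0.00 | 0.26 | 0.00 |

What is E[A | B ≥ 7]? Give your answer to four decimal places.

2.3846

P(B ≥ 7) = 0.26.
Σ A·P over the event = 2·(0.21) + 4·(0.05) = 0.62.
E[A | B ≥ 7] = (0.62) / (0.26) = 2.3846.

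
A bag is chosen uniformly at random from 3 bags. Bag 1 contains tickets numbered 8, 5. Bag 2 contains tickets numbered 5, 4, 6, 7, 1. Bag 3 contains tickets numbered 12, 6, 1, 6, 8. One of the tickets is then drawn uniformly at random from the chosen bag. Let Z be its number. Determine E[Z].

E[Z | bag 1] = (8+5)/2 = 13/2.
E[Z | bag 2] = (5+4+6+7+1)/5 = 23/5.
E[Z | bag 3] = (12+6+1+6+8)/5 = 33/5.
By the law of total expectation,
E[Z] = (1/3)·(13/2) + (1/3)·(23/5) + (1/3)·(33/5) = 59/10.

59/10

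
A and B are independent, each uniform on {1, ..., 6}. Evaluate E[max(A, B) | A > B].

14/3

P(A > B) = 5/12.
Summing max(A,B)·P(x,y) over outcomes with A > B gives 35/18.
E[max(A, B) | A > B] = (35/18) / (5/12) = 14/3.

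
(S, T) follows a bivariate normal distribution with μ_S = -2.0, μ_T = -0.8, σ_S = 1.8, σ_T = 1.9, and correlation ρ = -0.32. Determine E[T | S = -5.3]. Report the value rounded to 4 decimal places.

0.3147

The regression of T on S has slope ρ·σ_T/σ_S and passes through (μ_S, μ_T).
E[T | S=-5.3] = -0.8 + (-0.32)·(1.9/1.8)·(-5.3 − (-2.0)) = -0.8 + (-0.33778)·(-3.3) = 0.3147.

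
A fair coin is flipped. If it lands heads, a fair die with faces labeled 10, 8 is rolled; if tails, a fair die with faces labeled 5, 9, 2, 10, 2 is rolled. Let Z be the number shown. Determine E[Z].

73/10

E[Z | heads] = (10+8)/2 = 9.
E[Z | tails] = (5+9+2+10+2)/5 = 28/5.
E[Z] = (1/2)·(9) + (1/2)·(28/5) = 73/10.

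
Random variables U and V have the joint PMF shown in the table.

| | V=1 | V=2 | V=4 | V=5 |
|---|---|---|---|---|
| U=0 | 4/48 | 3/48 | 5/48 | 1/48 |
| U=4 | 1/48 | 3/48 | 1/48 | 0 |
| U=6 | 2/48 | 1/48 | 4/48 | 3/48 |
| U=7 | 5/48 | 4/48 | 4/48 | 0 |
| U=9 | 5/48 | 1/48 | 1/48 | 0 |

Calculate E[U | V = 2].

55/12

P(V = 2) = 1/4.
Σ U·P over the event = 0·(3/48) + 4·(3/48) + 6·(1/48) + 7·(4/48) + 9·(1/48) = 55/48.
E[U | V = 2] = (55/48) / (1/4) = 55/12.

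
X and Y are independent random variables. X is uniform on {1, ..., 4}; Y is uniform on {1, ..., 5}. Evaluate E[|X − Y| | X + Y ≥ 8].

P(X + Y ≥ 8) = 3/20.
Summing |X−Y|·P(x,y) over outcomes with X + Y ≥ 8 gives 3/20.
E[|X − Y| | X + Y ≥ 8] = (3/20) / (3/20) = 1.

1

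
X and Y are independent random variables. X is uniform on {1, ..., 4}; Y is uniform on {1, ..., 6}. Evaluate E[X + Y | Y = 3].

P(Y = 3) = 1/6.
Summing (X+Y)·P(x,y) over outcomes with Y = 3 gives 11/12.
E[X + Y | Y = 3] = (11/12) / (1/6) = 11/2.

11/2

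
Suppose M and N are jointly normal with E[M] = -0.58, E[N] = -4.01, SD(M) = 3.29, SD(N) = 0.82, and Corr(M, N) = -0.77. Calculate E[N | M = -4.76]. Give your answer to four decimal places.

The regression of N on M has slope ρ·σ_N/σ_M and passes through (μ_M, μ_N).
E[N | M=-4.76] = -4.01 + (-0.77)·(0.82/3.29)·(-4.76 − (-0.58)) = -4.01 + (-0.19191)·(-4.18) = -3.2078.

-3.2078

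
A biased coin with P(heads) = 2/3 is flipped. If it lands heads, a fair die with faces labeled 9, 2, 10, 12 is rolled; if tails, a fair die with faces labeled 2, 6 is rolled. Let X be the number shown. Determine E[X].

E[X | heads] = (9+2+10+12)/4 = 33/4.
E[X | tails] = (2+6)/2 = 4.
E[X] = (2/3)·(33/4) + (1/3)·(4) = 41/6.

41/6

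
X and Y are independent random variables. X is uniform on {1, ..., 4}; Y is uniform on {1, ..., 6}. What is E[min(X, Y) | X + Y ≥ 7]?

29/10

P(X + Y ≥ 7) = 5/12.
Summing min(X,Y)·P(x,y) over outcomes with X + Y ≥ 7 gives 29/24.
E[min(X, Y) | X + Y ≥ 7] = (29/24) / (5/12) = 29/10.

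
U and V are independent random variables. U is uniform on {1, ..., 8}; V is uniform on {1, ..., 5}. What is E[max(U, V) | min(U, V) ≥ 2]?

75/14

P(min(U, V) ≥ 2) = 7/10.
Summing max(U,V)·P(x,y) over outcomes with min(U, V) ≥ 2 gives 15/4.
E[max(U, V) | min(U, V) ≥ 2] = (15/4) / (7/10) = 75/14.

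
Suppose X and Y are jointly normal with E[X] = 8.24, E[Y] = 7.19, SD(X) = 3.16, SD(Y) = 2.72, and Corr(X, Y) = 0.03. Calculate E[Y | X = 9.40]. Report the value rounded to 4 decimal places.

The regression of Y on X has slope ρ·σ_Y/σ_X and passes through (μ_X, μ_Y).
E[Y | X=9.40] = 7.19 + (0.03)·(2.72/3.16)·(9.40 − (8.24)) = 7.19 + (0.025823)·(1.16) = 7.2200.

7.2200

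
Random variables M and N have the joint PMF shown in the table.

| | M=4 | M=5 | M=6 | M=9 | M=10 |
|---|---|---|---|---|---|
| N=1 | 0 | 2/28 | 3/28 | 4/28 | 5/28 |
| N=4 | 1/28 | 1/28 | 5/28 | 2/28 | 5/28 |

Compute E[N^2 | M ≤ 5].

P(M ≤ 5) = 1/7.
Σ N^2·P over the event = 16·(1/28) + 1·(2/28) + 16·(1/28) = 17/14.
E[N^2 | M ≤ 5] = (17/14) / (1/7) = 17/2.

17/2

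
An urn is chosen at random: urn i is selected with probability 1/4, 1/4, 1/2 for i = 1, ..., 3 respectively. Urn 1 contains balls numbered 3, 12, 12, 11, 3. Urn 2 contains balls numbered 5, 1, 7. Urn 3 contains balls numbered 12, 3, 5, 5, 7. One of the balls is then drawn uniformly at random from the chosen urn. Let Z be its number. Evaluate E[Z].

E[Z | urn 1] = (3+12+12+11+3)/5 = 41/5.
E[Z | urn 2] = (5+1+7)/3 = 13/3.
E[Z | urn 3] = (12+3+5+5+7)/5 = 32/5.
By the law of total expectation,
E[Z] = (1/4)·(41/5) + (1/4)·(13/3) + (1/2)·(32/5) = 19/3.

19/3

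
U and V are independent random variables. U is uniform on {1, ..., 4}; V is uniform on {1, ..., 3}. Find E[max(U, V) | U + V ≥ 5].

7/2

Outcomes with U + V ≥ 5: (2,3), (3,2), (3,3), (4,1), (4,2), (4,3), each with probability 1/12.
E[max(U, V) | U + V ≥ 5] = (3 + 3 + 3 + 4 + 4 + 4) / 6 = 7/2.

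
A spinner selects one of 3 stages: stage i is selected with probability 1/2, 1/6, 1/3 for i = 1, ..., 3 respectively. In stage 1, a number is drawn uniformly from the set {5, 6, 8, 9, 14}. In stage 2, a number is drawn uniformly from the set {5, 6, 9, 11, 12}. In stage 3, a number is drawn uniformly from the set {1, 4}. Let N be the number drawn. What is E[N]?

E[N | stage 1] = (5+6+8+9+14)/5 = 42/5.
E[N | stage 2] = (5+6+9+11+12)/5 = 43/5.
E[N | stage 3] = (1+4)/2 = 5/2.
E[N] = (1/2)·(42/5) + (1/6)·(43/5) + (1/3)·(5/2) = 97/15.

97/15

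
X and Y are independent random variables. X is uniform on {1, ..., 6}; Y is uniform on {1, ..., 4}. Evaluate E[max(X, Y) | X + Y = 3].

2

Outcomes with X + Y = 3: (1,2), (2,1), each with probability 1/24.
E[max(X, Y) | X + Y = 3] = (2 + 2) / 2 = 2.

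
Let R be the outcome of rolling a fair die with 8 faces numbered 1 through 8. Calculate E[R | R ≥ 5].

Given R ≥ 5, R is equally likely to be any of {5, 6, 7, 8}.
E[R | R ≥ 5] = (5 + 6 + 7 + 8) / 4 = 13/2.

13/2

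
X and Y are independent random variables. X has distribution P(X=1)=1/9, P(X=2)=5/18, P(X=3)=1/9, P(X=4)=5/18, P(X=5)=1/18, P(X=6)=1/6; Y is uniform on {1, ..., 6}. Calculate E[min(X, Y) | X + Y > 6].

P(X + Y > 6) = 61/108.
Summing min(X,Y)·P(x,y) over outcomes with X + Y > 6 gives 197/108.
E[min(X, Y) | X + Y > 6] = (197/108) / (61/108) = 197/61.

197/61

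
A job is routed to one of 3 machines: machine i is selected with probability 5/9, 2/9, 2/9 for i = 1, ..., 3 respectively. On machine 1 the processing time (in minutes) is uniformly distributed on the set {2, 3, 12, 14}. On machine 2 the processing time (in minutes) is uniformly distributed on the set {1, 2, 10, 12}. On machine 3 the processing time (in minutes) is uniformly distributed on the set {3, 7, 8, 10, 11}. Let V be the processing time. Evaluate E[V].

E[V | machine 1] = (2+3+12+14)/4 = 31/4.
E[V | machine 2] = (1+2+10+12)/4 = 25/4.
E[V | machine 3] = (3+7+8+10+11)/5 = 39/5.
By the law of total expectation,
E[V] = (5/9)·(31/4) + (2/9)·(25/4) + (2/9)·(39/5) = 1337/180.

1337/180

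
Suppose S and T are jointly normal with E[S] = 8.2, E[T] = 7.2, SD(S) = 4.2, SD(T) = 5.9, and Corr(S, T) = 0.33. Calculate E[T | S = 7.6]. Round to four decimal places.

6.9219

E[T | S=x] = μ_T + ρ(σ_T/σ_S)(x − μ_S) for jointly normal variables.
E[T | S=7.6] = 7.2 + (0.33)·(5.9/4.2)·(7.6 − (8.2)) = 7.2 + (0.46357)·(-0.6) = 6.9219.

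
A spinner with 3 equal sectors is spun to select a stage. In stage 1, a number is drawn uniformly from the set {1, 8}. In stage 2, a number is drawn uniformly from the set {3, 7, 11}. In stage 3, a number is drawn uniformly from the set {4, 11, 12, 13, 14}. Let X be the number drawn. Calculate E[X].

223/30

E[X | stage 1] = (1+8)/2 = 9/2.
E[X | stage 2] = (3+7+11)/3 = 7.
E[X | stage 3] = (4+11+12+13+14)/5 = 54/5.
By the law of total expectation,
E[X] = (1/3)·(9/2) + (1/3)·(7) + (1/3)·(54/5) = 223/30.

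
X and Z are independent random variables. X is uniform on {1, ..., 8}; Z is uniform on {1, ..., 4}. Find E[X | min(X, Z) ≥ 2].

5

P(min(X, Z) ≥ 2) = 21/32.
Summing X·P(x,y) over outcomes with min(X, Z) ≥ 2 gives 105/32.
E[X | min(X, Z) ≥ 2] = (105/32) / (21/32) = 5.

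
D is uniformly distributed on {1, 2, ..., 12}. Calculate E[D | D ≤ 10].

Given D ≤ 10, D is equally likely to be any of {1, 2, 3, 4, 5, 6, 7, 8, 9, 10}.
E[D | D ≤ 10] = (1 + 2 + 3 + 4 + 5 + 6 + 7 + 8 + 9 + 10) / 10 = 11/2.

11/2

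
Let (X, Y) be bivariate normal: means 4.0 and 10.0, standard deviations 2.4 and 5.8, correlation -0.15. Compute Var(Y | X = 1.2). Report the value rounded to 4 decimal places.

Var(Y | X=x) = (1 − ρ²)·σ_Y².
Var(Y | X=1.2) = (5.8)²·(1 − (-0.15)²) = 33.64·0.9775 = 32.8831.

32.8831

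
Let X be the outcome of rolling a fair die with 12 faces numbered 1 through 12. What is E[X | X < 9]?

Given X < 9, X is equally likely to be any of {1, 2, 3, 4, 5, 6, 7, 8}.
E[X | X < 9] = (1 + 2 + 3 + 4 + 5 + 6 + 7 + 8) / 8 = 9/2.

9/2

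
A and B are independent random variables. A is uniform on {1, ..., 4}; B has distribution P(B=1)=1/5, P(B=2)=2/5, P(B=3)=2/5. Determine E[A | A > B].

31/9

P(A > B) = 9/20.
Summing A·P(x,y) over outcomes with A > B gives 31/20.
E[A | A > B] = (31/20) / (9/20) = 31/9.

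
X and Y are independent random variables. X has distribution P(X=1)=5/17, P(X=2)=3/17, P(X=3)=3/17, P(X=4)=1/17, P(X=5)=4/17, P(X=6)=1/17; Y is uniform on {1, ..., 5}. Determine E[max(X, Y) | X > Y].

P(X > Y) = 33/85.
Summing max(X,Y)·P(x,y) over outcomes with X > Y gives 146/85.
E[max(X, Y) | X > Y] = (146/85) / (33/85) = 146/33.

146/33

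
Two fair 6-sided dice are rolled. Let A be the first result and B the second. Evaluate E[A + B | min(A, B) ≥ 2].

8

P(min(A, B) ≥ 2) = 25/36.
Summing (A+B)·P(x,y) over outcomes with min(A, B) ≥ 2 gives 50/9.
E[A + B | min(A, B) ≥ 2] = (50/9) / (25/36) = 8.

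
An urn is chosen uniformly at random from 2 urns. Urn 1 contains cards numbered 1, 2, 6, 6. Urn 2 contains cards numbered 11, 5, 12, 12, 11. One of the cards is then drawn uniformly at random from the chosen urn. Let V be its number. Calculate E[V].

279/40

E[V | urn 1] = (1+2+6+6)/4 = 15/4.
E[V | urn 2] = (11+5+12+12+11)/5 = 51/5.
E[V] = (1/2)·(15/4) + (1/2)·(51/5) = 279/40.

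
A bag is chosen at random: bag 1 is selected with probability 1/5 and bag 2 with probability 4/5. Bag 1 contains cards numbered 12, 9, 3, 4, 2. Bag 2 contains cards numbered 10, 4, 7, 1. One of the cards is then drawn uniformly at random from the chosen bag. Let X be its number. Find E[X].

28/5

E[X | bag 1] = (12+9+3+4+2)/5 = 6.
E[X | bag 2] = (10+4+7+1)/4 = 11/2.
By the law of total expectation,
E[X] = (1/5)·(6) + (4/5)·(11/2) = 28/5.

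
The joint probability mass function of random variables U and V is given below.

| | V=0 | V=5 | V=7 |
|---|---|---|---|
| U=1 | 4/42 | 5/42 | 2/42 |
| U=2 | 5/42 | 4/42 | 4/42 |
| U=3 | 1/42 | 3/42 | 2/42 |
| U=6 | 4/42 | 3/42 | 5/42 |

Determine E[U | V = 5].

8/3

P(V = 5) = 5/14.
Σ U·P over the event = 1·(5/42) + 2·(4/42) + 3·(3/42) + 6·(3/42) = 20/21.
E[U | V = 5] = (20/21) / (5/14) = 8/3.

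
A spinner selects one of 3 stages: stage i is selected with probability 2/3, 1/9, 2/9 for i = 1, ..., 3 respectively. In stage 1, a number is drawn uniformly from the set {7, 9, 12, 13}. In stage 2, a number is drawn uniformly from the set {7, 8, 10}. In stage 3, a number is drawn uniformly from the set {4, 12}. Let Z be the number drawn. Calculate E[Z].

E[Z | stage 1] = (7+9+12+13)/4 = 41/4.
E[Z | stage 2] = (7+8+10)/3 = 25/3.
E[Z | stage 3] = (4+12)/2 = 8.
By the law of total expectation,
E[Z] = (2/3)·(41/4) + (1/9)·(25/3) + (2/9)·(8) = 515/54.

515/54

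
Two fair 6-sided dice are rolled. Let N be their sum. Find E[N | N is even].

7

P(N is even) = 1/2.
Σ over the event: 2·1/36 + 4·1/12 + 6·5/36 + 8·5/36 + 10·1/12 + 12·1/36 = 7/2.
E[N | N is even] = (7/2) / (1/2) = 7.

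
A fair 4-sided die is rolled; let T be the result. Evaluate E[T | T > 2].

Given T > 2, T is equally likely to be any of {3, 4}.
E[T | T > 2] = (3 + 4) / 2 = 7/2.

7/2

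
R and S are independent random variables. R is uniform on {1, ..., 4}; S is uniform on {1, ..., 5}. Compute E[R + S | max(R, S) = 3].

24/5

P(max(R, S) = 3) = 1/4.
Summing (R+S)·P(x,y) over outcomes with max(R, S) = 3 gives 6/5.
E[R + S | max(R, S) = 3] = (6/5) / (1/4) = 24/5.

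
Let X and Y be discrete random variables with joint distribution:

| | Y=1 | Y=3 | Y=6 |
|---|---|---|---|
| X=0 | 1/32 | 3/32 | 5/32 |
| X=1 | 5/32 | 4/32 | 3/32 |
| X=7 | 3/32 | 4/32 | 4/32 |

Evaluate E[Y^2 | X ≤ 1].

17

P(X ≤ 1) = 21/32.
Σ Y^2·P over the event = 1·(1/32) + 9·(3/32) + 36·(5/32) + 1·(5/32) + 9·(4/32) + 36·(3/32) = 357/32.
E[Y^2 | X ≤ 1] = (357/32) / (21/32) = 17.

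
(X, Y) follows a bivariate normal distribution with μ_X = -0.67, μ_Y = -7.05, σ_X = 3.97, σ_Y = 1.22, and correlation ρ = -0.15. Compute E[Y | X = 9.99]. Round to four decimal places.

-7.5414

E[Y | X=x] = μ_Y + ρ(σ_Y/σ_X)(x − μ_X) for jointly normal variables.
E[Y | X=9.99] = -7.05 + (-0.15)·(1.22/3.97)·(9.99 − (-0.67)) = -7.05 + (-0.046096)·(10.66) = -7.5414.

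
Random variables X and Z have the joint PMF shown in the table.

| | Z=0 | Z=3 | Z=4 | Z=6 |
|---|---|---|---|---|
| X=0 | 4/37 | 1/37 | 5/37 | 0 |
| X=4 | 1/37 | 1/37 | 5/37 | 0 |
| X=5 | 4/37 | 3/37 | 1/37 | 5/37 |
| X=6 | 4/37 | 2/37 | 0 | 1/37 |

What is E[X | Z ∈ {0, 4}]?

73/24

P(Z ∈ {0, 4}) = 24/37.
Summing X·P(X=x,Z=y) over the conditioning event gives 73/37.
E[X | Z ∈ {0, 4}] = (73/37) / (24/37) = 73/24.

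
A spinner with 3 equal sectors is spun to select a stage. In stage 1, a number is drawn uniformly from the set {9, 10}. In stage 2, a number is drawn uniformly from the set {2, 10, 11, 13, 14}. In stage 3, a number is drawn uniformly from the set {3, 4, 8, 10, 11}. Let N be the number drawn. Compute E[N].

89/10

E[N | stage 1] = (9+10)/2 = 19/2.
E[N | stage 2] = (2+10+11+13+14)/5 = 10.
E[N | stage 3] = (3+4+8+10+11)/5 = 36/5.
By the law of total expectation,
E[N] = (1/3)·(19/2) + (1/3)·(10) + (1/3)·(36/5) = 89/10.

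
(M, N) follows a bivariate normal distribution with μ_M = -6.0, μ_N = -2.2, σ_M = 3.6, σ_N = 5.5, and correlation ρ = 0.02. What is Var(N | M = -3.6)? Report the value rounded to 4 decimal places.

The conditional variance in a bivariate normal is σ_N²(1 − ρ²), independent of x.
Var(N | M=-3.6) = (5.5)²·(1 − (0.02)²) = 30.25·0.9996 = 30.2379.

30.2379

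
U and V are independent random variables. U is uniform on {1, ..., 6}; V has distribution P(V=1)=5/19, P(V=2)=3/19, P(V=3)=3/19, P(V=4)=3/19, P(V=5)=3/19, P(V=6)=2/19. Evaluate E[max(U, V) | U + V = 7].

P(U + V = 7) = 1/6.
Summing max(U,V)·P(x,y) over outcomes with U + V = 7 gives 16/19.
E[max(U, V) | U + V = 7] = (16/19) / (1/6) = 96/19.

96/19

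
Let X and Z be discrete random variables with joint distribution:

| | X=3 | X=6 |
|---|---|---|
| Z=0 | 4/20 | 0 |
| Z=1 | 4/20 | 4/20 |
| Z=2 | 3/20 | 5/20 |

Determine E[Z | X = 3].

P(X = 3) = 11/20.
Σ Z·P over the event = 0·(4/20) + 1·(4/20) + 2·(3/20) = 1/2.
E[Z | X = 3] = (1/2) / (11/20) = 10/11.

10/11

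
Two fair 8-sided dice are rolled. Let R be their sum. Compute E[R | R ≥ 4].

568/61

P(R ≥ 4) = 61/64.
E[R | R ≥ 4] = (71/8) / (61/64) = 568/61.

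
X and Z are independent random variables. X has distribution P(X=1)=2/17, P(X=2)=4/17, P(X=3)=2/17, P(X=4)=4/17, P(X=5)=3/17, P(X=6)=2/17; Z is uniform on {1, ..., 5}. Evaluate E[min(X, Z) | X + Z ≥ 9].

67/16

P(X + Z ≥ 9) = 16/85.
Summing min(X,Z)·P(x,y) over outcomes with X + Z ≥ 9 gives 67/85.
E[min(X, Z) | X + Z ≥ 9] = (67/85) / (16/85) = 67/16.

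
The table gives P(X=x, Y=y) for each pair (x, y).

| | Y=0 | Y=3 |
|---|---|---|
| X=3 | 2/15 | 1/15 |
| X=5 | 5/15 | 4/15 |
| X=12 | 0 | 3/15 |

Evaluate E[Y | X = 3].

P(X = 3) = 1/5.
Σ Y·P over the event = 0·(2/15) + 3·(1/15) = 1/5.
E[Y | X = 3] = (1/5) / (1/5) = 1.

1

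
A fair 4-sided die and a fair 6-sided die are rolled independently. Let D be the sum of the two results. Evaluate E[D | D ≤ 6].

P(D ≤ 6) = 7/12.
Σ over the event: 2·1/24 + 3·1/12 + 4·1/8 + 5·1/6 + 6·1/6 = 8/3.
E[D | D ≤ 6] = (8/3) / (7/12) = 32/7.

32/7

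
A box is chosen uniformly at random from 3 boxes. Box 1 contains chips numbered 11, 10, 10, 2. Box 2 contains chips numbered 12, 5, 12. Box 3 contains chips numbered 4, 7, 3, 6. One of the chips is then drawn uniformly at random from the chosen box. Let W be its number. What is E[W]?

E[W | box 1] = (11+10+10+2)/4 = 33/4.
E[W | box 2] = (12+5+12)/3 = 29/3.
E[W | box 3] = (4+7+3+6)/4 = 5.
By the law of total expectation,
E[W] = (1/3)·(33/4) + (1/3)·(29/3) + (1/3)·(5) = 275/36.

275/36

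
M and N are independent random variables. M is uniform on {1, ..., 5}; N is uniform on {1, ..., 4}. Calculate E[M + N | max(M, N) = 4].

Outcomes with max(M, N) = 4: (1,4), (2,4), (3,4), (4,1), (4,2), (4,3), (4,4), each with probability 1/20.
E[M + N | max(M, N) = 4] = (5 + 6 + 7 + 5 + 6 + 7 + 8) / 7 = 44/7.

44/7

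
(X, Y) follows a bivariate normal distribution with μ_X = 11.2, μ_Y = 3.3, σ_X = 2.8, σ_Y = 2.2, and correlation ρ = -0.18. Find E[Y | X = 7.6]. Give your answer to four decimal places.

3.8091

The regression of Y on X has slope ρ·σ_Y/σ_X and passes through (μ_X, μ_Y).
E[Y | X=7.6] = 3.3 + (-0.18)·(2.2/2.8)·(7.6 − (11.2)) = 3.3 + (-0.14143)·(-3.6) = 3.8091.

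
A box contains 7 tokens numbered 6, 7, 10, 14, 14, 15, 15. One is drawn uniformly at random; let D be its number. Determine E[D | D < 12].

P(D < 12) = 3/7.
Σ over the event: 6·1/7 + 7·1/7 + 10·1/7 = 23/7.
E[D | D < 12] = (23/7) / (3/7) = 23/3.

23/3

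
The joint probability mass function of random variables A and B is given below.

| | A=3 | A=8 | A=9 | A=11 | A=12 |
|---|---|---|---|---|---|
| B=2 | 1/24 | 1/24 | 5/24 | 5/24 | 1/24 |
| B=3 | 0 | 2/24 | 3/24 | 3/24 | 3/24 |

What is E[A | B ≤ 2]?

123/13

P(B ≤ 2) = 13/24.
Σ A·P over the event = 3·(1/24) + 8·(1/24) + 9·(5/24) + 11·(5/24) + 12·(1/24) = 41/8.
E[A | B ≤ 2] = (41/8) / (13/24) = 123/13.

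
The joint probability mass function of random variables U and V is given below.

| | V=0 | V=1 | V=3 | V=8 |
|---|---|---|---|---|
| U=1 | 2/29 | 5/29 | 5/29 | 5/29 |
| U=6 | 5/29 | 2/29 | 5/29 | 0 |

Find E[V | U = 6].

P(U = 6) = 12/29.
Σ V·P over the event = 0·(5/29) + 1·(2/29) + 3·(5/29) = 17/29.
E[V | U = 6] = (17/29) / (12/29) = 17/12.

17/12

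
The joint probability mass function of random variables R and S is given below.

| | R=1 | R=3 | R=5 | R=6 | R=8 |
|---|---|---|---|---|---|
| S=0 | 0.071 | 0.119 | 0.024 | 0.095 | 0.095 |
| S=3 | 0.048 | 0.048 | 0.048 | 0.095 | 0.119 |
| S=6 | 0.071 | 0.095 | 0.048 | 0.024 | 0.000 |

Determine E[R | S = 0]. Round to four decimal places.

4.6485

P(S = 0) = 0.404.
Summing R·P(R=x,S=y) over the conditioning event gives 1.878.
E[R | S = 0] = (1.878) / (0.404) = 4.6485.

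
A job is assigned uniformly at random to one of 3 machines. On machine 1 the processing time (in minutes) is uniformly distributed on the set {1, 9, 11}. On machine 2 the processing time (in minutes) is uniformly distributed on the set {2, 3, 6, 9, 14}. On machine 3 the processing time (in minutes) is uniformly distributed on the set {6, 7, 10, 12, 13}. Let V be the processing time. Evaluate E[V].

E[V | machine 1] = (1+9+11)/3 = 7.
E[V | machine 2] = (2+3+6+9+14)/5 = 34/5.
E[V | machine 3] = (6+7+10+12+13)/5 = 48/5.
E[V] = (1/3)·(7) + (1/3)·(34/5) + (1/3)·(48/5) = 39/5.

39/5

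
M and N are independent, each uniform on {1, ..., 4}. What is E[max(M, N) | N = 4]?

4

Outcomes with N = 4: (1,4), (2,4), (3,4), (4,4), each with probability 1/16.
E[max(M, N) | N = 4] = (4 + 4 + 4 + 4) / 4 = 4.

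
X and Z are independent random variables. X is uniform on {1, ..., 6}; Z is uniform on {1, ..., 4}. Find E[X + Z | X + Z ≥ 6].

P(X + Z ≥ 6) = 7/12.
Summing (X+Z)·P(x,y) over outcomes with X + Z ≥ 6 gives 13/3.
E[X + Z | X + Z ≥ 6] = (13/3) / (7/12) = 52/7.

52/7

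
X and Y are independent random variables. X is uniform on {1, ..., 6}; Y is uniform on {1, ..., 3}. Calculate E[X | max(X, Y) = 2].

Outcomes with max(X, Y) = 2: (1,2), (2,1), (2,2), each with probability 1/18.
E[X | max(X, Y) = 2] = (1 + 2 + 2) / 3 = 5/3.

5/3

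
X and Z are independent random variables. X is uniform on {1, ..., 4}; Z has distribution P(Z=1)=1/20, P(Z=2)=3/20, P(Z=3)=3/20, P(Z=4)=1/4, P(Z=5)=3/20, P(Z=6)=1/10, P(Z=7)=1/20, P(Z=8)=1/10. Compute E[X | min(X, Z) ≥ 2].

3

P(min(X, Z) ≥ 2) = 57/80.
Summing X·P(x,y) over outcomes with min(X, Z) ≥ 2 gives 171/80.
E[X | min(X, Z) ≥ 2] = (171/80) / (57/80) = 3.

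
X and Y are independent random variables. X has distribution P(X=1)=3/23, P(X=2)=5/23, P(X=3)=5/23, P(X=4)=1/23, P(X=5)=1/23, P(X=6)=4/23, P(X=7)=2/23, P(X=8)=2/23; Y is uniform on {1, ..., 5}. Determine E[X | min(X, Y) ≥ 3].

26/5

P(min(X, Y) ≥ 3) = 9/23.
Summing X·P(x,y) over outcomes with min(X, Y) ≥ 3 gives 234/115.
E[X | min(X, Y) ≥ 3] = (234/115) / (9/23) = 26/5.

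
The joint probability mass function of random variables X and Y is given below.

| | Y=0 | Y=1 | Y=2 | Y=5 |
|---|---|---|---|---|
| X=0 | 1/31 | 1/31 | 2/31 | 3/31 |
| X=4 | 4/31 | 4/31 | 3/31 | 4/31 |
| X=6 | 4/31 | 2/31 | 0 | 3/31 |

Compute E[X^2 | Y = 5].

86/5

P(Y = 5) = 10/31.
Σ X^2·P over the event = 0·(3/31) + 16·(4/31) + 36·(3/31) = 172/31.
E[X^2 | Y = 5] = (172/31) / (10/31) = 86/5.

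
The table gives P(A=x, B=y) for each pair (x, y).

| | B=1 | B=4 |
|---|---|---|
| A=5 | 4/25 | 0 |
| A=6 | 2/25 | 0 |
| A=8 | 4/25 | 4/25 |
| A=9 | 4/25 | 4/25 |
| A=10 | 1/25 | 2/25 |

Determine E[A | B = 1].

22/3

P(B = 1) = 3/5.
Σ A·P over the event = 5·(4/25) + 6·(2/25) + 8·(4/25) + 9·(4/25) + 10·(1/25) = 22/5.
E[A | B = 1] = (22/5) / (3/5) = 22/3.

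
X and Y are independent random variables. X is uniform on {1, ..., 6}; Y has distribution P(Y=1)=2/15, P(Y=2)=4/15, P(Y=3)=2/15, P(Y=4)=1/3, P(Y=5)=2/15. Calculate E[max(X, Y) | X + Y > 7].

163/31

P(X + Y > 7) = 31/90.
Summing max(X,Y)·P(x,y) over outcomes with X + Y > 7 gives 163/90.
E[max(X, Y) | X + Y > 7] = (163/90) / (31/90) = 163/31.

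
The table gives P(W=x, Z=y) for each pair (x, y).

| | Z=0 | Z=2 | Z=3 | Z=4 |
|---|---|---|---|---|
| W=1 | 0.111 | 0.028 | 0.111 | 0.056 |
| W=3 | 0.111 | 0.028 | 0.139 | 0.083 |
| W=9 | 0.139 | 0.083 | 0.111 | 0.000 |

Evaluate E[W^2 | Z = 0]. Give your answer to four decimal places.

34.2632

P(Z = 0) = 0.361.
Σ W^2·P over the event = 1·(0.111) + 9·(0.111) + 81·(0.139) = 12.369.
E[W^2 | Z = 0] = (12.369) / (0.361) = 34.2632.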